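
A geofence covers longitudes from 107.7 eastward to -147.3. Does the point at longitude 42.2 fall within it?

Band width going east from +107.7° to -147.3°: ((-147.3 − 107.7) mod 360) = 105.0°.
Offset of +42.2° east of the west edge: ((42.2 − 107.7) mod 360) = 294.5°.
294.5° > 105.0° ⇒ outside.

No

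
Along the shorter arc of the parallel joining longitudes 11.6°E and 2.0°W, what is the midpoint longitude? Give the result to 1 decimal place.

Signed shortest Δλ from +11.6° to -2.0° is -13.6°.
Midpoint longitude = +11.6° + (-13.6°)/2 = +11.6° − 6.8° = +4.8°.

4.8°E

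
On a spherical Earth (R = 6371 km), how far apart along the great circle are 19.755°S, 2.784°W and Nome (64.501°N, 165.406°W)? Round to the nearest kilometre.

14874 km

Δλ = -165.406 − -2.784 = -162.622°.
Δφ = 64.501 − -19.755 = 84.256°.
a = sin²(Δφ/2) + cos φ₁ · cos φ₂ · sin²(Δλ/2) = 0.845871.
c = 2·atan2(√a, √(1−a)) = 2.33469 rad → d = 6371·c ≈ 14874.33 km.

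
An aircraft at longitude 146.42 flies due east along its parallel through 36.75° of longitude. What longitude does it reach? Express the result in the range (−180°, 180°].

-176.83°

Start at +146.42°; shift +36.75° → +183.17°.
+183.17° lies outside (−180°, 180°]; subtract 360° → -176.83°.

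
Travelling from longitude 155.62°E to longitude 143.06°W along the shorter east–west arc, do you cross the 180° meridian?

Yes

Naïve |-143.06 − 155.62| = 298.68° > 180°, so the shorter arc goes the other way round — across 180°.
Signed shortest Δλ = ((-143.06 − 155.62 + 180) mod 360) − 180 = 61.32°.
Going east by 61.32° from +155.62° passes through 180° before reaching -143.06°.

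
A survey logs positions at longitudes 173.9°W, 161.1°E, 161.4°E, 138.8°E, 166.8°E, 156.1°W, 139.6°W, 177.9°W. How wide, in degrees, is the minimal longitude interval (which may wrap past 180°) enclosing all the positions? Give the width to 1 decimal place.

Sort the longitudes: -177.9°, -173.9°, -156.1°, -139.6°, +138.8°, +161.1°, +161.4°, +166.8°.
Eastward gaps between consecutive values (wrapping around): 4.0°, 17.8°, 16.5°, 278.4°, 22.3°, 0.3°, 5.4°, 15.3°.
Largest gap = 278.4° ⇒ minimal covering band is its complement: 360° − 278.4° = 81.6°.
Band runs from +138.8° eastward to -139.6°, crossing the antimeridian.

81.6°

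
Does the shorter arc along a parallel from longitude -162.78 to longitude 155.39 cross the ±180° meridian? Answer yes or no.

Naïve |155.39 − -162.78| = 318.17° > 180°, so the shorter arc goes the other way round — across 180°.
Signed shortest Δλ = ((155.39 − -162.78 + 180) mod 360) − 180 = -41.83°.
Going west by 41.83° from -162.78° passes through 180° before reaching +155.39°.

Yes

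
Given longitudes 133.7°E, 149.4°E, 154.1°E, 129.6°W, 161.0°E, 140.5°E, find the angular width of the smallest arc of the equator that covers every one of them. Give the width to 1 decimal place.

Sort the longitudes: -129.6°, +133.7°, +140.5°, +149.4°, +154.1°, +161.0°.
Eastward gaps between consecutive values (wrapping around): 263.3°, 6.8°, 8.9°, 4.7°, 6.9°, 69.4°.
Largest gap = 263.3° ⇒ minimal covering band is its complement: 360° − 263.3° = 96.7°.
Band runs from +133.7° eastward to -129.6°, crossing the antimeridian.

96.7°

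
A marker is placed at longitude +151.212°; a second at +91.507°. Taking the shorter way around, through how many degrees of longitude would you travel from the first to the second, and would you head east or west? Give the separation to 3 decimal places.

Raw difference: 91.507 − 151.212 = -59.705°.
Normalise into (−180°, 180°]: -59.705° stays -59.705°.
Negative ⇒ the second point lies to the west; separation 59.705°.

59.705° west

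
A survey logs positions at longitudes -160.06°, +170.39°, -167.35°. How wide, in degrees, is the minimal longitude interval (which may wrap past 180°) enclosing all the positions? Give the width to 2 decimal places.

Sort the longitudes: -167.35°, -160.06°, +170.39°.
Eastward gaps between consecutive values (wrapping around): 7.29°, 330.45°, 22.26°.
Largest gap = 330.45° ⇒ minimal covering band is its complement: 360° − 330.45° = 29.55°.
Band runs from +170.39° eastward to -160.06°, crossing the antimeridian.

29.55°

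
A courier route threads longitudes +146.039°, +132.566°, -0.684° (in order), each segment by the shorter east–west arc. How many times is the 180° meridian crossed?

Leg 1: +146.039° → +132.566°, shortest Δλ = -13.473° (west) — does not cross 180°.
Leg 2: +132.566° → -0.684°, shortest Δλ = -133.25° (west) — does not cross 180°.
Total crossings: 0.

0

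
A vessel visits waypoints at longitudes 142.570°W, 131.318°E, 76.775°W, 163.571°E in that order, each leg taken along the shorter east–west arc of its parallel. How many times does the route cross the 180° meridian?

3

Leg 1: -142.570° → +131.318°, shortest Δλ = -86.112° (west) — crosses 180°.
Leg 2: +131.318° → -76.775°, shortest Δλ = 151.907° (east) — crosses 180°.
Leg 3: -76.775° → +163.571°, shortest Δλ = -119.654° (west) — crosses 180°.
Total crossings: 3.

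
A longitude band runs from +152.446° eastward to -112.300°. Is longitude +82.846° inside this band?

Band width going east from +152.446° to -112.300°: ((-112.300 − 152.446) mod 360) = 95.254°.
Offset of +82.846° east of the west edge: ((82.846 − 152.446) mod 360) = 290.400°.
290.400° > 95.254° ⇒ outside.

No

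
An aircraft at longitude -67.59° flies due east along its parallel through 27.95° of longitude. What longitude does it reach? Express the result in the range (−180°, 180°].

Start at -67.59°; shift +27.95° → -39.64°.
-39.64° already lies in (−180°, 180°].

-39.64°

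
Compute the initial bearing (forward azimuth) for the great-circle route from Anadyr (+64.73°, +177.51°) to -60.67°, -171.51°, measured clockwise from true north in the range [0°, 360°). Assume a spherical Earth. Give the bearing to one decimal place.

173.4°

Δλ = -171.51 − 177.51 = -349.02°; wrapped into (−180°, 180°]: 10.98°.
θ = atan2( sin Δλ · cos φ₂ , cos φ₁ · sin φ₂ − sin φ₁ · cos φ₂ · cos Δλ )
  = atan2(0.09330, -0.80702) = 173.405° → normalised to [0°, 360°): 173.405°.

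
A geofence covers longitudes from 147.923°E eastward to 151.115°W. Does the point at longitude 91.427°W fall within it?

Band width going east from +147.923° to -151.115°: ((-151.115 − 147.923) mod 360) = 60.962°.
Offset of -91.427° east of the west edge: ((-91.427 − 147.923) mod 360) = 120.650°.
120.650° > 60.962° ⇒ outside.

No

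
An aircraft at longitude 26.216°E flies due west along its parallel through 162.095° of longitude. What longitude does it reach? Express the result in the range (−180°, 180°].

135.879°W

Start at +26.216°; shift −162.095° → -135.879°.
-135.879° already lies in (−180°, 180°].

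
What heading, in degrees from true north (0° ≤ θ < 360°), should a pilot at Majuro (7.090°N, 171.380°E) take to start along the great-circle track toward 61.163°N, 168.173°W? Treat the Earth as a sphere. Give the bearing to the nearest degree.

12°

Δλ = -168.173 − 171.380 = -339.553°; wrapped into (−180°, 180°]: 20.447°.
θ = atan2( sin Δλ · cos φ₂ , cos φ₁ · sin φ₂ − sin φ₁ · cos φ₂ · cos Δλ )
  = atan2(0.16849, 0.81352) = 11.702° → normalised to [0°, 360°): 11.702°.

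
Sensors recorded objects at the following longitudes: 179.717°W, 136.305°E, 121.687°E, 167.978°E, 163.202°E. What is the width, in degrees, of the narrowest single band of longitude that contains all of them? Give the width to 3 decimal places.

Sort the longitudes: -179.717°, +121.687°, +136.305°, +163.202°, +167.978°.
Eastward gaps between consecutive values (wrapping around): 301.404°, 14.618°, 26.897°, 4.776°, 12.305°.
Largest gap = 301.404° ⇒ minimal covering band is its complement: 360° − 301.404° = 58.596°.
Band runs from +121.687° eastward to -179.717°, crossing the antimeridian.

58.596°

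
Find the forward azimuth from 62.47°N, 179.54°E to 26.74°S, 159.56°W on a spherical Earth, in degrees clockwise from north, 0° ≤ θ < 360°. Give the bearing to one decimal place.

161.4°

Δλ = -159.56 − 179.54 = -339.10°; wrapped into (−180°, 180°]: 20.90°.
θ = atan2( sin Δλ · cos φ₂ , cos φ₁ · sin φ₂ − sin φ₁ · cos φ₂ · cos Δλ )
  = atan2(0.31859, -0.94780) = 161.421° → normalised to [0°, 360°): 161.421°.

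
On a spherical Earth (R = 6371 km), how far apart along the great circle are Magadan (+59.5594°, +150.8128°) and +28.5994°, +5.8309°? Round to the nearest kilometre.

9699 km

Δλ = 5.8309 − 150.8128 = -144.9819°.
Δφ = 28.5994 − 59.5594 = -30.9600°.
a = sin²(Δφ/2) + cos φ₁ · cos φ₂ · sin²(Δλ/2) = 0.475801.
c = 2·atan2(√a, √(1−a)) = 1.52238 rad → d = 6371·c ≈ 9699.08 km.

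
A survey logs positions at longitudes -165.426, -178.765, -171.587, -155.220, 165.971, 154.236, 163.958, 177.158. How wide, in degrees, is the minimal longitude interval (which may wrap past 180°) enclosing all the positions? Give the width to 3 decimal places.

50.544°

Sort the longitudes: -178.765°, -171.587°, -165.426°, -155.220°, +154.236°, +163.958°, +165.971°, +177.158°.
Eastward gaps between consecutive values (wrapping around): 7.178°, 6.161°, 10.206°, 309.456°, 9.722°, 2.013°, 11.187°, 4.077°.
Largest gap = 309.456° ⇒ minimal covering band is its complement: 360° − 309.456° = 50.544°.
Band runs from +154.236° eastward to -155.220°, crossing the antimeridian.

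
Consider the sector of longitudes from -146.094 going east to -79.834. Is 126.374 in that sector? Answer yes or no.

No

Band width going east from -146.094° to -79.834°: ((-79.834 − -146.094) mod 360) = 66.260°.
Offset of +126.374° east of the west edge: ((126.374 − -146.094) mod 360) = 272.468°.
272.468° > 66.260° ⇒ outside.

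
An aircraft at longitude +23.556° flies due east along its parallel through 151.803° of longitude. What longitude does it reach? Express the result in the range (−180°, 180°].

+175.359°

Start at +23.556°; shift +151.803° → +175.359°.
+175.359° already lies in (−180°, 180°].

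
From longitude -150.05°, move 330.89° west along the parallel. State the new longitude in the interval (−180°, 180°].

-120.94°

Start at -150.05°; shift −330.89° → -480.94°.
-480.94° lies outside (−180°, 180°]; add 360° → -120.94°.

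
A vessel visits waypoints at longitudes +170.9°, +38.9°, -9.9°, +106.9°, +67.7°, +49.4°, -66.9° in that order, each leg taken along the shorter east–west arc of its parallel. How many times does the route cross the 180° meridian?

0

Leg 1: +170.9° → +38.9°, shortest Δλ = -132.0° (west) — does not cross 180°.
Leg 2: +38.9° → -9.9°, shortest Δλ = -48.8° (west) — does not cross 180°.
Leg 3: -9.9° → +106.9°, shortest Δλ = 116.8° (east) — does not cross 180°.
Leg 4: +106.9° → +67.7°, shortest Δλ = -39.2° (west) — does not cross 180°.
Leg 5: +67.7° → +49.4°, shortest Δλ = -18.3° (west) — does not cross 180°.
Leg 6: +49.4° → -66.9°, shortest Δλ = -116.3° (west) — does not cross 180°.
Total crossings: 0.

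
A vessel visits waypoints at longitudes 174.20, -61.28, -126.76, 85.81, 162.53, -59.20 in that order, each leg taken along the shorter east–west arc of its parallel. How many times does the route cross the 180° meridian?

Leg 1: +174.20° → -61.28°, shortest Δλ = 124.52° (east) — crosses 180°.
Leg 2: -61.28° → -126.76°, shortest Δλ = -65.48° (west) — does not cross 180°.
Leg 3: -126.76° → +85.81°, shortest Δλ = -147.43° (west) — crosses 180°.
Leg 4: +85.81° → +162.53°, shortest Δλ = 76.72° (east) — does not cross 180°.
Leg 5: +162.53° → -59.20°, shortest Δλ = 138.27° (east) — crosses 180°.
Total crossings: 3.

3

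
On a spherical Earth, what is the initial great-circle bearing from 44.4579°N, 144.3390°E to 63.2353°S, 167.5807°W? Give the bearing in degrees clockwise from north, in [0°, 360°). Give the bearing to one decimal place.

158.4°

Δλ = -167.5807 − 144.3390 = -311.9197°; wrapped into (−180°, 180°]: 48.0803°.
θ = atan2( sin Δλ · cos φ₂ , cos φ₁ · sin φ₂ − sin φ₁ · cos φ₂ · cos Δλ )
  = atan2(0.33508, -0.84801) = 158.439° → normalised to [0°, 360°): 158.439°.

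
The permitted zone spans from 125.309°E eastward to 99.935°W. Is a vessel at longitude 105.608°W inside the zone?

Yes

Band width going east from +125.309° to -99.935°: ((-99.935 − 125.309) mod 360) = 134.756°.
Offset of -105.608° east of the west edge: ((-105.608 − 125.309) mod 360) = 129.083°.
129.083° ≤ 134.756° ⇒ inside.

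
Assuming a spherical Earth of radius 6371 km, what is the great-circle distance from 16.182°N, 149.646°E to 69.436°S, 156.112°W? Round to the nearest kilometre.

Δλ = -156.112 − 149.646 = -305.758°; wrapped into (−180°, 180°]: 54.242°.
Δφ = -69.436 − 16.182 = -85.618°.
a = sin²(Δφ/2) + cos φ₁ · cos φ₂ · sin²(Δλ/2) = 0.531902.
c = 2·atan2(√a, √(1−a)) = 1.63464 rad → d = 6371·c ≈ 10414.32 km.

10414 km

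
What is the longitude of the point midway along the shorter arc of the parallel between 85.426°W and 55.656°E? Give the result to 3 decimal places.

Signed shortest Δλ from -85.426° to +55.656° is +141.082°.
Midpoint longitude = -85.426° + (+141.082°)/2 = -85.426° + 70.541° = -14.885°.

14.885°W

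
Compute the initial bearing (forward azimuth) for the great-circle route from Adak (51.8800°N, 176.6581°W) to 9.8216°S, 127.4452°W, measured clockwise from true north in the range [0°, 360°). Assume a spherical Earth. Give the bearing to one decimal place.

129.3°

Δλ = -127.4452 − -176.6581 = 49.2129°.
θ = atan2( sin Δλ · cos φ₂ , cos φ₁ · sin φ₂ − sin φ₁ · cos φ₂ · cos Δλ )
  = atan2(0.74605, -0.61169) = 129.349° → normalised to [0°, 360°): 129.349°.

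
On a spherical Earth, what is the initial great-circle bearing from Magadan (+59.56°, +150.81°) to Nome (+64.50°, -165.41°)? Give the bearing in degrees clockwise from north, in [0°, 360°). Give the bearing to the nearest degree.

58°

Δλ = -165.41 − 150.81 = -316.22°; wrapped into (−180°, 180°]: 43.78°.
θ = atan2( sin Δλ · cos φ₂ , cos φ₁ · sin φ₂ − sin φ₁ · cos φ₂ · cos Δλ )
  = atan2(0.29787, 0.18930) = 57.564° → normalised to [0°, 360°): 57.564°.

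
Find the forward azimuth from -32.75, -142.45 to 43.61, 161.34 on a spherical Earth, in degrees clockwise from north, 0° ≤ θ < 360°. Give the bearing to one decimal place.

Δλ = 161.34 − -142.45 = 303.79°; wrapped into (−180°, 180°]: -56.21°.
θ = atan2( sin Δλ · cos φ₂ , cos φ₁ · sin φ₂ − sin φ₁ · cos φ₂ · cos Δλ )
  = atan2(-0.60175, 0.79794) = -37.021° → normalised to [0°, 360°): 322.979°.

323.0°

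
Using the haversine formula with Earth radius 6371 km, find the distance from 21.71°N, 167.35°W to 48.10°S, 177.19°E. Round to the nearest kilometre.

Δλ = 177.19 − -167.35 = 344.54°; wrapped into (−180°, 180°]: -15.46°.
Δφ = -48.10 − 21.71 = -69.81°.
a = sin²(Δφ/2) + cos φ₁ · cos φ₂ · sin²(Δλ/2) = 0.338658.
c = 2·atan2(√a, √(1−a)) = 1.24223 rad → d = 6371·c ≈ 7914.26 km.

7914 km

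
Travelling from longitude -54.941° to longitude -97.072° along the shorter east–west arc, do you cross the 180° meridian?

No

Signed shortest Δλ = ((-97.072 − -54.941 + 180) mod 360) − 180 = -42.131°.
Going west by 42.131° from -54.941° reaches -97.072° without touching 180°.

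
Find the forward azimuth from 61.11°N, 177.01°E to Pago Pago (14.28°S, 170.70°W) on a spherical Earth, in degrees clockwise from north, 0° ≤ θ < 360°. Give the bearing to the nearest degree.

168°

Δλ = -170.70 − 177.01 = -347.71°; wrapped into (−180°, 180°]: 12.29°.
θ = atan2( sin Δλ · cos φ₂ , cos φ₁ · sin φ₂ − sin φ₁ · cos φ₂ · cos Δλ )
  = atan2(0.20628, -0.94822) = 167.727° → normalised to [0°, 360°): 167.727°.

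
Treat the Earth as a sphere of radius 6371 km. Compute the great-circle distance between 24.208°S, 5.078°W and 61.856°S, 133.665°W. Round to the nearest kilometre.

9413 km

Δλ = -133.665 − -5.078 = -128.587°.
Δφ = -61.856 − -24.208 = -37.648°.
a = sin²(Δφ/2) + cos φ₁ · cos φ₂ · sin²(Δλ/2) = 0.453378.
c = 2·atan2(√a, √(1−a)) = 1.47742 rad → d = 6371·c ≈ 9412.62 km.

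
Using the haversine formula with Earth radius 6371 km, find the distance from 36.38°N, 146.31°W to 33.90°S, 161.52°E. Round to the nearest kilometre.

9504 km

Δλ = 161.52 − -146.31 = 307.83°; wrapped into (−180°, 180°]: -52.17°.
Δφ = -33.90 − 36.38 = -70.28°.
a = sin²(Δφ/2) + cos φ₁ · cos φ₂ · sin²(Δλ/2) = 0.460486.
c = 2·atan2(√a, √(1−a)) = 1.49169 rad → d = 6371·c ≈ 9503.53 km.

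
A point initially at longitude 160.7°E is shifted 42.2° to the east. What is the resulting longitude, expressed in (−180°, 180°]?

157.1°W

Start at +160.7°; shift +42.2° → +202.9°.
+202.9° lies outside (−180°, 180°]; subtract 360° → -157.1°.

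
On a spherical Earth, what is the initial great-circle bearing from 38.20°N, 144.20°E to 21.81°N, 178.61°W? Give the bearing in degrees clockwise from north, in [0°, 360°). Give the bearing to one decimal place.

106.4°

Δλ = -178.61 − 144.20 = -322.81°; wrapped into (−180°, 180°]: 37.19°.
θ = atan2( sin Δλ · cos φ₂ , cos φ₁ · sin φ₂ − sin φ₁ · cos φ₂ · cos Δλ )
  = atan2(0.56119, -0.16541) = 106.423° → normalised to [0°, 360°): 106.423°.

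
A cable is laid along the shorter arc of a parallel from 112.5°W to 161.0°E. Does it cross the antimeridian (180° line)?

Yes

Naïve |161.0 − -112.5| = 273.5° > 180°, so the shorter arc goes the other way round — across 180°.
Signed shortest Δλ = ((161.0 − -112.5 + 180) mod 360) − 180 = -86.5°.
Going west by 86.5° from -112.5° passes through 180° before reaching +161.0°.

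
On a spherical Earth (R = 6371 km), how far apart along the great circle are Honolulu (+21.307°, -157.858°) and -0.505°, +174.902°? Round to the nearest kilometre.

3825 km

Δλ = 174.902 − -157.858 = 332.760°; wrapped into (−180°, 180°]: -27.240°.
Δφ = -0.505 − 21.307 = -21.812°.
a = sin²(Δφ/2) + cos φ₁ · cos φ₂ · sin²(Δλ/2) = 0.087455.
c = 2·atan2(√a, √(1−a)) = 0.60044 rad → d = 6371·c ≈ 3825.37 km.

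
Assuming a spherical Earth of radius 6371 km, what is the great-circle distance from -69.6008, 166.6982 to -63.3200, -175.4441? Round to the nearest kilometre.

1050 km

Δλ = -175.4441 − 166.6982 = -342.1423°; wrapped into (−180°, 180°]: 17.8577°.
Δφ = -63.3200 − -69.6008 = 6.2808°.
a = sin²(Δφ/2) + cos φ₁ · cos φ₂ · sin²(Δλ/2) = 0.006771.
c = 2·atan2(√a, √(1−a)) = 0.16476 rad → d = 6371·c ≈ 1049.70 km.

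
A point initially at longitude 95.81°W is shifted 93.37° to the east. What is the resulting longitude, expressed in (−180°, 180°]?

Start at -95.81°; shift +93.37° → -2.44°.
-2.44° already lies in (−180°, 180°].

2.44°W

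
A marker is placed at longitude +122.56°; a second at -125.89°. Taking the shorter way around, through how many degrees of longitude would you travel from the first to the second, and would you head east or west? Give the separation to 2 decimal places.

Raw difference: -125.89 − 122.56 = -248.45°.
Normalise into (−180°, 180°]: -248.45° + 360° = 111.55°.
Positive ⇒ the second point lies to the east; separation 111.55°.

111.55° east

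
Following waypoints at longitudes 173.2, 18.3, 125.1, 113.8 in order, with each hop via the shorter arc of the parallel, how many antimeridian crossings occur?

Leg 1: +173.2° → +18.3°, shortest Δλ = -154.9° (west) — does not cross 180°.
Leg 2: +18.3° → +125.1°, shortest Δλ = 106.8° (east) — does not cross 180°.
Leg 3: +125.1° → +113.8°, shortest Δλ = -11.3° (west) — does not cross 180°.
Total crossings: 0.

0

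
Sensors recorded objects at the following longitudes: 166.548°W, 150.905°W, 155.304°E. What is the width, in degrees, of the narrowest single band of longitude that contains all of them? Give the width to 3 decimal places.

Sort the longitudes: -166.548°, -150.905°, +155.304°.
Eastward gaps between consecutive values (wrapping around): 15.643°, 306.209°, 38.148°.
Largest gap = 306.209° ⇒ minimal covering band is its complement: 360° − 306.209° = 53.791°.
Band runs from +155.304° eastward to -150.905°, crossing the antimeridian.

53.791°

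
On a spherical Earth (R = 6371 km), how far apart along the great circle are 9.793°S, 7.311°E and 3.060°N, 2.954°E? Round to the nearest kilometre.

Δλ = 2.954 − 7.311 = -4.357°.
Δφ = 3.060 − -9.793 = 12.853°.
a = sin²(Δφ/2) + cos φ₁ · cos φ₂ · sin²(Δλ/2) = 0.013950.
c = 2·atan2(√a, √(1−a)) = 0.23677 rad → d = 6371·c ≈ 1508.47 km.

1508 km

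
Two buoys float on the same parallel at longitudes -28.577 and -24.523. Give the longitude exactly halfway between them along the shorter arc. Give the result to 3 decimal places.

-26.550°

Signed shortest Δλ from -28.577° to -24.523° is +4.054°.
Midpoint longitude = -28.577° + (+4.054°)/2 = -28.577° + 2.027° = -26.550°.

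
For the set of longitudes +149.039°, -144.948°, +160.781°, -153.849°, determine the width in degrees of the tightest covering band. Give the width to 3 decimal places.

66.013°

Sort the longitudes: -153.849°, -144.948°, +149.039°, +160.781°.
Eastward gaps between consecutive values (wrapping around): 8.901°, 293.987°, 11.742°, 45.370°.
Largest gap = 293.987° ⇒ minimal covering band is its complement: 360° − 293.987° = 66.013°.
Band runs from +149.039° eastward to -144.948°, crossing the antimeridian.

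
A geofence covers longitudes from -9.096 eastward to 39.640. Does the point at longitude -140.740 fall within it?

No

Band width going east from -9.096° to +39.640°: ((39.640 − -9.096) mod 360) = 48.736°.
Offset of -140.740° east of the west edge: ((-140.740 − -9.096) mod 360) = 228.356°.
228.356° > 48.736° ⇒ outside.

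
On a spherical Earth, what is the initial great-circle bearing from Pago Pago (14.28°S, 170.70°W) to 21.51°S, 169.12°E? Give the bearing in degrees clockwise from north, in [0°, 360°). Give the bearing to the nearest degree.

246°

Δλ = 169.12 − -170.70 = 339.82°; wrapped into (−180°, 180°]: -20.18°.
θ = atan2( sin Δλ · cos φ₂ , cos φ₁ · sin φ₂ − sin φ₁ · cos φ₂ · cos Δλ )
  = atan2(-0.32094, -0.13994) = -113.558° → normalised to [0°, 360°): 246.442°.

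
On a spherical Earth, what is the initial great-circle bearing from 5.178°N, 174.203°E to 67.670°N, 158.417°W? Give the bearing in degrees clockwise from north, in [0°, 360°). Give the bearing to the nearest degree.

11°

Δλ = -158.417 − 174.203 = -332.620°; wrapped into (−180°, 180°]: 27.380°.
θ = atan2( sin Δλ · cos φ₂ , cos φ₁ · sin φ₂ − sin φ₁ · cos φ₂ · cos Δλ )
  = atan2(0.17473, 0.89079) = 11.098° → normalised to [0°, 360°): 11.098°.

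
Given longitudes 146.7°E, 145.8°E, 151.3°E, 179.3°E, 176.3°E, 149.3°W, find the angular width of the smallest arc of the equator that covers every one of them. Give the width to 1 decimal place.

64.9°

Sort the longitudes: -149.3°, +145.8°, +146.7°, +151.3°, +176.3°, +179.3°.
Eastward gaps between consecutive values (wrapping around): 295.1°, 0.9°, 4.6°, 25.0°, 3.0°, 31.4°.
Largest gap = 295.1° ⇒ minimal covering band is its complement: 360° − 295.1° = 64.9°.
Band runs from +145.8° eastward to -149.3°, crossing the antimeridian.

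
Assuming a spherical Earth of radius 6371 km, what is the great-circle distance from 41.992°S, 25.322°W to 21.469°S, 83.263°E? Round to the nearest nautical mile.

5320 nmi

Δλ = 83.263 − -25.322 = 108.585°.
Δφ = -21.469 − -41.992 = 20.523°.
a = sin²(Δφ/2) + cos φ₁ · cos φ₂ · sin²(Δλ/2) = 0.487790.
c = 2·atan2(√a, √(1−a)) = 1.54637 rad → d = 6371·c ≈ 9851.95 km ≈ 5319.63 nmi.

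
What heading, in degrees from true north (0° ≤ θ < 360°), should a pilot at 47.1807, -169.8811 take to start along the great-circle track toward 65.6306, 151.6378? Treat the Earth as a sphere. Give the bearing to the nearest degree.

326°

Δλ = 151.6378 − -169.8811 = 321.5189°; wrapped into (−180°, 180°]: -38.4811°.
θ = atan2( sin Δλ · cos φ₂ , cos φ₁ · sin φ₂ − sin φ₁ · cos φ₂ · cos Δλ )
  = atan2(-0.25675, 0.38221) = -33.892° → normalised to [0°, 360°): 326.108°.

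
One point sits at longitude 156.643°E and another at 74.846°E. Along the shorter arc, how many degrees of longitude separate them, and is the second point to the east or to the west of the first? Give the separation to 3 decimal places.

81.797° west

Raw difference: 74.846 − 156.643 = -81.797°.
Normalise into (−180°, 180°]: -81.797° stays -81.797°.
Negative ⇒ the second point lies to the west; separation 81.797°.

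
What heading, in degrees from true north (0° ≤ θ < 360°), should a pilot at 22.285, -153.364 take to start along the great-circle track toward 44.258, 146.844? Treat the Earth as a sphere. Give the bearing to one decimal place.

Δλ = 146.844 − -153.364 = 300.208°; wrapped into (−180°, 180°]: -59.792°.
θ = atan2( sin Δλ · cos φ₂ , cos φ₁ · sin φ₂ − sin φ₁ · cos φ₂ · cos Δλ )
  = atan2(-0.61895, 0.50911) = -50.561° → normalised to [0°, 360°): 309.439°.

309.4°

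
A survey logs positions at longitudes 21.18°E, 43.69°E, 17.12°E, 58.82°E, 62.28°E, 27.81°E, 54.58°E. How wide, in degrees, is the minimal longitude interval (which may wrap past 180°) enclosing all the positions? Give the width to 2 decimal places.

45.16°

Sort the longitudes: +17.12°, +21.18°, +27.81°, +43.69°, +54.58°, +58.82°, +62.28°.
Eastward gaps between consecutive values (wrapping around): 4.06°, 6.63°, 15.88°, 10.89°, 4.24°, 3.46°, 314.84°.
Largest gap = 314.84° ⇒ minimal covering band is its complement: 360° − 314.84° = 45.16°.
Band runs from +17.12° eastward to +62.28°.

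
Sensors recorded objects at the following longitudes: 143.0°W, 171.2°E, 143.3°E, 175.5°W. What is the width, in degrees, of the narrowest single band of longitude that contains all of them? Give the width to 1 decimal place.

Sort the longitudes: -175.5°, -143.0°, +143.3°, +171.2°.
Eastward gaps between consecutive values (wrapping around): 32.5°, 286.3°, 27.9°, 13.3°.
Largest gap = 286.3° ⇒ minimal covering band is its complement: 360° − 286.3° = 73.7°.
Band runs from +143.3° eastward to -143.0°, crossing the antimeridian.

73.7°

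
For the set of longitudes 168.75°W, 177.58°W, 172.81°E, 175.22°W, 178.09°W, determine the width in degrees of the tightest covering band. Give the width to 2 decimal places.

18.44°

Sort the longitudes: -178.09°, -177.58°, -175.22°, -168.75°, +172.81°.
Eastward gaps between consecutive values (wrapping around): 0.51°, 2.36°, 6.47°, 341.56°, 9.10°.
Largest gap = 341.56° ⇒ minimal covering band is its complement: 360° − 341.56° = 18.44°.
Band runs from +172.81° eastward to -168.75°, crossing the antimeridian.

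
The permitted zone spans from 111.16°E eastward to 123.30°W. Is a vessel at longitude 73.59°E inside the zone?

No

Band width going east from +111.16° to -123.30°: ((-123.30 − 111.16) mod 360) = 125.54°.
Offset of +73.59° east of the west edge: ((73.59 − 111.16) mod 360) = 322.43°.
322.43° > 125.54° ⇒ outside.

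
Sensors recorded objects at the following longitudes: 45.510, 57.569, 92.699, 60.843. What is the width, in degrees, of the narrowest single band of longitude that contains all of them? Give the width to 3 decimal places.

47.189°

Sort the longitudes: +45.510°, +57.569°, +60.843°, +92.699°.
Eastward gaps between consecutive values (wrapping around): 12.059°, 3.274°, 31.856°, 312.811°.
Largest gap = 312.811° ⇒ minimal covering band is its complement: 360° − 312.811° = 47.189°.
Band runs from +45.510° eastward to +92.699°.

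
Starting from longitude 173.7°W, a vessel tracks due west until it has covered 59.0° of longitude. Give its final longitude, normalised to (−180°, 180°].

127.3°E

Start at -173.7°; shift −59.0° → -232.7°.
-232.7° lies outside (−180°, 180°]; add 360° → +127.3°.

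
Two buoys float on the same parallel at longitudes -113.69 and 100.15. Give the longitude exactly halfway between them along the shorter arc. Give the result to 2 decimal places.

+173.23°

Signed shortest Δλ from -113.69° to +100.15° is -146.16°.
Midpoint longitude = -113.69° + (-146.16°)/2 = -113.69° − 73.08° = -186.77°.
Normalise into (−180°, 180°]: +173.23°.
(The naïve average (-113.69 + +100.15)/2 = -6.77° is on the wrong side of the globe.)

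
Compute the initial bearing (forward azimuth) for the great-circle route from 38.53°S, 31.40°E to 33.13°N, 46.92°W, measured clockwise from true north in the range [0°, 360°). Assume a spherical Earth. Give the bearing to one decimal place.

303.0°

Δλ = -46.92 − 31.40 = -78.32°.
θ = atan2( sin Δλ · cos φ₂ , cos φ₁ · sin φ₂ − sin φ₁ · cos φ₂ · cos Δλ )
  = atan2(-0.82009, 0.53316) = -56.971° → normalised to [0°, 360°): 303.029°.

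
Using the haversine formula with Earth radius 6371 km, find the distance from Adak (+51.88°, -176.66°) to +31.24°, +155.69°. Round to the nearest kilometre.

3213 km

Δλ = 155.69 − -176.66 = 332.35°; wrapped into (−180°, 180°]: -27.65°.
Δφ = 31.24 − 51.88 = -20.64°.
a = sin²(Δφ/2) + cos φ₁ · cos φ₂ · sin²(Δλ/2) = 0.062231.
c = 2·atan2(√a, √(1−a)) = 0.50425 rad → d = 6371·c ≈ 3212.56 km.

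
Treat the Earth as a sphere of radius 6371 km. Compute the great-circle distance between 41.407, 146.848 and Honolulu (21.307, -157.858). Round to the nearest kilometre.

Δλ = -157.858 − 146.848 = -304.706°; wrapped into (−180°, 180°]: 55.294°.
Δφ = 21.307 − 41.407 = -20.100°.
a = sin²(Δφ/2) + cos φ₁ · cos φ₂ · sin²(Δλ/2) = 0.180909.
c = 2·atan2(√a, √(1−a)) = 0.87866 rad → d = 6371·c ≈ 5597.95 km.

5598 km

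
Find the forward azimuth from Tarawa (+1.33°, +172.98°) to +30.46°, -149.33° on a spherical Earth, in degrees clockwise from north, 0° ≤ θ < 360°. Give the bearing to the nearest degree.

47°

Δλ = -149.33 − 172.98 = -322.31°; wrapped into (−180°, 180°]: 37.69°.
θ = atan2( sin Δλ · cos φ₂ , cos φ₁ · sin φ₂ − sin φ₁ · cos φ₂ · cos Δλ )
  = atan2(0.52701, 0.49097) = 47.028° → normalised to [0°, 360°): 47.028°.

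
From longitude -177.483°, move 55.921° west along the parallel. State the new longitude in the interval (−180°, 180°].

Start at -177.483°; shift −55.921° → -233.404°.
-233.404° lies outside (−180°, 180°]; add 360° → +126.596°.

+126.596°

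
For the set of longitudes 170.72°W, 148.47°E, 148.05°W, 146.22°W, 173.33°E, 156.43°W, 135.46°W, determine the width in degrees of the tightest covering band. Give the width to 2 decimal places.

76.07°

Sort the longitudes: -170.72°, -156.43°, -148.05°, -146.22°, -135.46°, +148.47°, +173.33°.
Eastward gaps between consecutive values (wrapping around): 14.29°, 8.38°, 1.83°, 10.76°, 283.93°, 24.86°, 15.95°.
Largest gap = 283.93° ⇒ minimal covering band is its complement: 360° − 283.93° = 76.07°.
Band runs from +148.47° eastward to -135.46°, crossing the antimeridian.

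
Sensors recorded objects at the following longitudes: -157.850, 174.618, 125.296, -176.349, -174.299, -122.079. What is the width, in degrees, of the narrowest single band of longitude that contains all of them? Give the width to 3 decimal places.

112.625°

Sort the longitudes: -176.349°, -174.299°, -157.850°, -122.079°, +125.296°, +174.618°.
Eastward gaps between consecutive values (wrapping around): 2.050°, 16.449°, 35.771°, 247.375°, 49.322°, 9.033°.
Largest gap = 247.375° ⇒ minimal covering band is its complement: 360° − 247.375° = 112.625°.
Band runs from +125.296° eastward to -122.079°, crossing the antimeridian.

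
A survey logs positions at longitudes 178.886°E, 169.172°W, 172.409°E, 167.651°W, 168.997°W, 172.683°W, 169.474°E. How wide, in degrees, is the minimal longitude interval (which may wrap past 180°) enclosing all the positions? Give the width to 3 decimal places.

Sort the longitudes: -172.683°, -169.172°, -168.997°, -167.651°, +169.474°, +172.409°, +178.886°.
Eastward gaps between consecutive values (wrapping around): 3.511°, 0.175°, 1.346°, 337.125°, 2.935°, 6.477°, 8.431°.
Largest gap = 337.125° ⇒ minimal covering band is its complement: 360° − 337.125° = 22.875°.
Band runs from +169.474° eastward to -167.651°, crossing the antimeridian.

22.875°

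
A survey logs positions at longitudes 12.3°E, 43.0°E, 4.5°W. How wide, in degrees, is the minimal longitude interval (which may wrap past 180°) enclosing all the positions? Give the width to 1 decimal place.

47.5°

Sort the longitudes: -4.5°, +12.3°, +43.0°.
Eastward gaps between consecutive values (wrapping around): 16.8°, 30.7°, 312.5°.
Largest gap = 312.5° ⇒ minimal covering band is its complement: 360° − 312.5° = 47.5°.
Band runs from -4.5° eastward to +43.0°.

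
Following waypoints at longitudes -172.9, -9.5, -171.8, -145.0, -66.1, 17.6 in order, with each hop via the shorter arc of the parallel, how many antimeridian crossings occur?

0

Leg 1: -172.9° → -9.5°, shortest Δλ = 163.4° (east) — does not cross 180°.
Leg 2: -9.5° → -171.8°, shortest Δλ = -162.3° (west) — does not cross 180°.
Leg 3: -171.8° → -145.0°, shortest Δλ = 26.8° (east) — does not cross 180°.
Leg 4: -145.0° → -66.1°, shortest Δλ = 78.9° (east) — does not cross 180°.
Leg 5: -66.1° → +17.6°, shortest Δλ = 83.7° (east) — does not cross 180°.
Total crossings: 0.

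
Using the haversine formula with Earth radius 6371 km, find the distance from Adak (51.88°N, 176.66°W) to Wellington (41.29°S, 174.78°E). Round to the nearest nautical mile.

5612 nmi

Δλ = 174.78 − -176.66 = 351.44°; wrapped into (−180°, 180°]: -8.56°.
Δφ = -41.29 − 51.88 = -93.17°.
a = sin²(Δφ/2) + cos φ₁ · cos φ₂ · sin²(Δλ/2) = 0.530233.
c = 2·atan2(√a, √(1−a)) = 1.63130 rad → d = 6371·c ≈ 10393.00 km ≈ 5611.77 nmi.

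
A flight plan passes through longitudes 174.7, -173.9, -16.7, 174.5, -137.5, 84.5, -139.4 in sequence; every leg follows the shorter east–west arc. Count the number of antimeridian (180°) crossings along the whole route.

Leg 1: +174.7° → -173.9°, shortest Δλ = 11.4° (east) — crosses 180°.
Leg 2: -173.9° → -16.7°, shortest Δλ = 157.2° (east) — does not cross 180°.
Leg 3: -16.7° → +174.5°, shortest Δλ = -168.8° (west) — crosses 180°.
Leg 4: +174.5° → -137.5°, shortest Δλ = 48.0° (east) — crosses 180°.
Leg 5: -137.5° → +84.5°, shortest Δλ = -138.0° (west) — crosses 180°.
Leg 6: +84.5° → -139.4°, shortest Δλ = 136.1° (east) — crosses 180°.
Total crossings: 5.

5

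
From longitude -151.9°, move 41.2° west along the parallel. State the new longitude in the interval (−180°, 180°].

+166.9°

Start at -151.9°; shift −41.2° → -193.1°.
-193.1° lies outside (−180°, 180°]; add 360° → +166.9°.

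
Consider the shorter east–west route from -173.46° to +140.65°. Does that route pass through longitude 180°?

Naïve |140.65 − -173.46| = 314.11° > 180°, so the shorter arc goes the other way round — across 180°.
Signed shortest Δλ = ((140.65 − -173.46 + 180) mod 360) − 180 = -45.89°.
Going west by 45.89° from -173.46° passes through 180° before reaching +140.65°.

Yes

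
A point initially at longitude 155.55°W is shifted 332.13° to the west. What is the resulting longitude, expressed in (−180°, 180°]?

Start at -155.55°; shift −332.13° → -487.68°.
-487.68° lies outside (−180°, 180°]; add 360° → -127.68°.

127.68°W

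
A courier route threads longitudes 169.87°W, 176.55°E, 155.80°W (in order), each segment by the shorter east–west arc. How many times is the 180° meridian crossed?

2

Leg 1: -169.87° → +176.55°, shortest Δλ = -13.58° (west) — crosses 180°.
Leg 2: +176.55° → -155.80°, shortest Δλ = 27.65° (east) — crosses 180°.
Total crossings: 2.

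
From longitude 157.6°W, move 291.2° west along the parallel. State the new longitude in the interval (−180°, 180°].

88.8°W

Start at -157.6°; shift −291.2° → -448.8°.
-448.8° lies outside (−180°, 180°]; add 360° → -88.8°.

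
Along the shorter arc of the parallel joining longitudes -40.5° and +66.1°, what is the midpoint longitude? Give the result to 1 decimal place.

Signed shortest Δλ from -40.5° to +66.1° is +106.6°.
Midpoint longitude = -40.5° + (+106.6°)/2 = -40.5° + 53.3° = +12.8°.

+12.8°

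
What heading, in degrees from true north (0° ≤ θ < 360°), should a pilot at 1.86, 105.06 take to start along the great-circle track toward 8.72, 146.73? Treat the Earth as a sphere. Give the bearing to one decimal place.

79.0°

Δλ = 146.73 − 105.06 = 41.67°.
θ = atan2( sin Δλ · cos φ₂ , cos φ₁ · sin φ₂ − sin φ₁ · cos φ₂ · cos Δλ )
  = atan2(0.65715, 0.12756) = 79.015° → normalised to [0°, 360°): 79.015°.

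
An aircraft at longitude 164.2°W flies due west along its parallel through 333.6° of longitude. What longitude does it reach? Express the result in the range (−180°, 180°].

137.8°W

Start at -164.2°; shift −333.6° → -497.8°.
-497.8° lies outside (−180°, 180°]; add 360° → -137.8°.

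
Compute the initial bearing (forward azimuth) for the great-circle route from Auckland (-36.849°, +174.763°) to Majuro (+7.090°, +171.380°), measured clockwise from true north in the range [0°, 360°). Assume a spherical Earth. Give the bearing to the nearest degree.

355°

Δλ = 171.380 − 174.763 = -3.383°.
θ = atan2( sin Δλ · cos φ₂ , cos φ₁ · sin φ₂ − sin φ₁ · cos φ₂ · cos Δλ )
  = atan2(-0.05856, 0.69286) = -4.831° → normalised to [0°, 360°): 355.169°.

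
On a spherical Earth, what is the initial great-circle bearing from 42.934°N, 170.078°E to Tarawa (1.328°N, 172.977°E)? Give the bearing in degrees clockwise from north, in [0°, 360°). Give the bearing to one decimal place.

Δλ = 172.977 − 170.078 = 2.899°.
θ = atan2( sin Δλ · cos φ₂ , cos φ₁ · sin φ₂ − sin φ₁ · cos φ₂ · cos Δλ )
  = atan2(0.05056, -0.66313) = 175.640° → normalised to [0°, 360°): 175.640°.

175.6°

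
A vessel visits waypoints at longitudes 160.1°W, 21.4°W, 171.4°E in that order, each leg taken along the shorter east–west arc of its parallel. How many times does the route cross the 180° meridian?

Leg 1: -160.1° → -21.4°, shortest Δλ = 138.7° (east) — does not cross 180°.
Leg 2: -21.4° → +171.4°, shortest Δλ = -167.2° (west) — crosses 180°.
Total crossings: 1.

1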